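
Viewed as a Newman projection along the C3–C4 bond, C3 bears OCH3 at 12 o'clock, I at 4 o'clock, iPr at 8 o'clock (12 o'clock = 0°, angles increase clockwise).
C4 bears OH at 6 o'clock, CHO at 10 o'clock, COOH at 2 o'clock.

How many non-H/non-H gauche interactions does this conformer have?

Non-H gauche pairs: OCH3(0°)/CHO(300°); OCH3(0°)/COOH(60°); I(120°)/OH(180°); I(120°)/COOH(60°); iPr(240°)/OH(180°); iPr(240°)/CHO(300°) — 6 interactions.

6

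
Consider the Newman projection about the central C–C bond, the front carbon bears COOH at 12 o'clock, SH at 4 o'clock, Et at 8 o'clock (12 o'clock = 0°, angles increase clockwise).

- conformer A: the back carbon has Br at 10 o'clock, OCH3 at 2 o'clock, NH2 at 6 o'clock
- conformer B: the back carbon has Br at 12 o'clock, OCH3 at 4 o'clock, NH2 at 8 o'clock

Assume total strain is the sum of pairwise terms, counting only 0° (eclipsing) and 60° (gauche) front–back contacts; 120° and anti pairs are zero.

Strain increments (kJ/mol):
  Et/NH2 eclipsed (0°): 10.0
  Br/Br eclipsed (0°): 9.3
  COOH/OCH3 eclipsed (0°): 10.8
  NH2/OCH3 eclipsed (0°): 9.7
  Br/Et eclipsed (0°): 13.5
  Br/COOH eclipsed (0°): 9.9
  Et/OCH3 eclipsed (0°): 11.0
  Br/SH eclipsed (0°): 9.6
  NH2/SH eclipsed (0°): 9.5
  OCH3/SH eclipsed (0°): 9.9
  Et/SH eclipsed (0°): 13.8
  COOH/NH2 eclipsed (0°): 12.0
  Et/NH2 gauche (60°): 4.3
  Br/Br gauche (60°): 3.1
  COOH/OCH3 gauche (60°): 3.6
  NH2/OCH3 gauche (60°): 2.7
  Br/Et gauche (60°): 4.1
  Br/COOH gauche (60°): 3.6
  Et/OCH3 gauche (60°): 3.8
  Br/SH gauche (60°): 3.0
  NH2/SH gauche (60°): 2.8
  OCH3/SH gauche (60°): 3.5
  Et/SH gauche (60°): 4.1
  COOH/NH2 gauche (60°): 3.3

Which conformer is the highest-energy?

A (staggered): COOH(0°)/Br(300°) gauche 3.6; COOH(0°)/OCH3(60°) gauche 3.6; SH(120°)/OCH3(60°) gauche 3.5; SH(120°)/NH2(180°) gauche 2.8; Et(240°)/Br(300°) gauche 4.1; Et(240°)/NH2(180°) gauche 4.3 → 21.9 kJ/mol.
B (eclipsed): COOH(0°)/Br(0°) eclipsed 9.9; SH(120°)/OCH3(120°) eclipsed 9.9; Et(240°)/NH2(240°) eclipsed 10.0 → 29.8 kJ/mol.
B has the highest total (29.8 kJ/mol).

B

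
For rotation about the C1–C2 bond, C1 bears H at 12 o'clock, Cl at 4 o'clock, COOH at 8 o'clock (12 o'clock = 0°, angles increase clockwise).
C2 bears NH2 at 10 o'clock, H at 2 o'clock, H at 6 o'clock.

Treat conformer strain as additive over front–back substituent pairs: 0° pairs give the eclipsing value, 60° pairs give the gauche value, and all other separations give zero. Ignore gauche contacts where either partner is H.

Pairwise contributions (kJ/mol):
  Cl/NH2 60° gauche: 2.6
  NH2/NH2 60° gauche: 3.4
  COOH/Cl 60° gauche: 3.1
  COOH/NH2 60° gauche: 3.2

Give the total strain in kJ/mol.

3.2 kJ/mol

This conformer is staggered. COOH at 240° is gauche with NH2 at 300° (3.2). Total 3.2 kJ/mol.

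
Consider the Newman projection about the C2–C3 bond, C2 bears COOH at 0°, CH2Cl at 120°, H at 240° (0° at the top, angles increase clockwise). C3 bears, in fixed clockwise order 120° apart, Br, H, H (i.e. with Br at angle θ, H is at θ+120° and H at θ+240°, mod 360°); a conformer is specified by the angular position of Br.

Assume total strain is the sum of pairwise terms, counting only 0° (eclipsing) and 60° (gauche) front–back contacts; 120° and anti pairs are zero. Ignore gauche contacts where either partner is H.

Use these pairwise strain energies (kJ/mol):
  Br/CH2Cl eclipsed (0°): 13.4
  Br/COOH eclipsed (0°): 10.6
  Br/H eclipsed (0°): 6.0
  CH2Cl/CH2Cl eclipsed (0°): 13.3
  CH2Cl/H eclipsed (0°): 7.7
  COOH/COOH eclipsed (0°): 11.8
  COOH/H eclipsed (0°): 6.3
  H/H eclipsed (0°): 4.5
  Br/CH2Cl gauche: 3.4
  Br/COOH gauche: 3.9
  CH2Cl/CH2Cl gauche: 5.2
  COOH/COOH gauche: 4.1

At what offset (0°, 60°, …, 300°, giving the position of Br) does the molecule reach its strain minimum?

Br at 0° is eclipsed. COOH at 0° is eclipsed with Br at 0° (10.6); CH2Cl at 120° is eclipsed with H at 120° (7.7); H at 240° is eclipsed with H at 240° (4.5). Total 22.8 kJ/mol.
Br at 60° is staggered. COOH at 0° is gauche with Br at 60° (3.9); CH2Cl at 120° is gauche with Br at 60° (3.4). Total 7.3 kJ/mol.
Br at 120° is eclipsed. COOH at 0° is eclipsed with H at 0° (6.3); CH2Cl at 120° is eclipsed with Br at 120° (13.4); H at 240° is eclipsed with H at 240° (4.5). Total 24.2 kJ/mol.
Br at 180° is staggered. CH2Cl at 120° is gauche with Br at 180° (3.4). Total 3.4 kJ/mol.
Br at 240° is eclipsed. COOH at 0° is eclipsed with H at 0° (6.3); CH2Cl at 120° is eclipsed with H at 120° (7.7); H at 240° is eclipsed with Br at 240° (6.0). Total 20.0 kJ/mol.
Br at 300° is staggered. COOH at 0° is gauche with Br at 300° (3.9). Total 3.9 kJ/mol.
The minimum (3.4 kJ/mol) occurs with Br at 180°.

180°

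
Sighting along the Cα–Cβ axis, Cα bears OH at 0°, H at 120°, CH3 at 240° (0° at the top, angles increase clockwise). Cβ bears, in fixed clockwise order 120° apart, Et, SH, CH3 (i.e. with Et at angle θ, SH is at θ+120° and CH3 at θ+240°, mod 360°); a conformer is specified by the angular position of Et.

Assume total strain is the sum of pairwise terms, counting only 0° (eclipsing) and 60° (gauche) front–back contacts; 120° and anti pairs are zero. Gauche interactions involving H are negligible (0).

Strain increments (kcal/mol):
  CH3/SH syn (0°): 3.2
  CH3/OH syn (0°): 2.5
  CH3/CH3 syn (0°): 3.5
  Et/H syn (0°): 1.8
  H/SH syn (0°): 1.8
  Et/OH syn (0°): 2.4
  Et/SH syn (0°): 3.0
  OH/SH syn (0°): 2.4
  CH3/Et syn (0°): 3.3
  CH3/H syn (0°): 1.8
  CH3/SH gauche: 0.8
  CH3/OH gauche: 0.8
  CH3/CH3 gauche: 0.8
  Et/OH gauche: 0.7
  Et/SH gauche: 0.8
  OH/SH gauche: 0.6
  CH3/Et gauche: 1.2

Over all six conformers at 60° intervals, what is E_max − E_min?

4.6 kcal/mol

Et at 0° (eclipsed): OH–Et eclipsed, H–SH eclipsed, CH3–CH3 eclipsed; 2.4 + 1.8 + 3.5 = 7.7 kcal/mol.
Et at 60° (staggered): OH–Et gauche, OH–CH3 gauche, CH3–SH gauche, CH3–CH3 gauche; 0.7 + 0.8 + 0.8 + 0.8 = 3.1 kcal/mol.
Et at 120° (eclipsed): OH–CH3 eclipsed, H–Et eclipsed, CH3–SH eclipsed; 2.5 + 1.8 + 3.2 = 7.5 kcal/mol.
Et at 180° (staggered): OH–SH gauche, OH–CH3 gauche, CH3–Et gauche, CH3–SH gauche; 0.6 + 0.8 + 1.2 + 0.8 = 3.4 kcal/mol.
Et at 240° (eclipsed): OH–SH eclipsed, H–CH3 eclipsed, CH3–Et eclipsed; 2.4 + 1.8 + 3.3 = 7.5 kcal/mol.
Et at 300° (staggered): OH–Et gauche, OH–SH gauche, CH3–Et gauche, CH3–CH3 gauche; 0.7 + 0.6 + 1.2 + 0.8 = 3.3 kcal/mol.
Max at 0° (7.7 kcal/mol), min at 60° (3.1 kcal/mol); barrier = 4.6 kcal/mol.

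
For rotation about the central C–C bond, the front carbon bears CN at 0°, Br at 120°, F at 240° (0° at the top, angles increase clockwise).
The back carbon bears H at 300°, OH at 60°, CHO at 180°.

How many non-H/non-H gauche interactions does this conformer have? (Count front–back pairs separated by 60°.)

4

Non-H gauche pairs: CN(0°)/OH(60°); Br(120°)/OH(60°); Br(120°)/CHO(180°); F(240°)/CHO(180°) — 4 interactions.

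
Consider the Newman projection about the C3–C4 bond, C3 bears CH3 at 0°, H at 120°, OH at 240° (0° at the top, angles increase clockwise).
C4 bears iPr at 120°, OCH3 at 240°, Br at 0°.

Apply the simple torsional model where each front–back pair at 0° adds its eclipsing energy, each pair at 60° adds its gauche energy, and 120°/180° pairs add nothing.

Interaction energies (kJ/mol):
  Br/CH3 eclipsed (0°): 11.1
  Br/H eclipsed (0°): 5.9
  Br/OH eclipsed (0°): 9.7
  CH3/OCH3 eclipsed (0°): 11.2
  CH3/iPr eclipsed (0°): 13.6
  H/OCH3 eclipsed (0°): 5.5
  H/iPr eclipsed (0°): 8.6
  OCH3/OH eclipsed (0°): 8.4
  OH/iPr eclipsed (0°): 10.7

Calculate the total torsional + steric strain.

28.1 kJ/mol

This conformer (eclipsed): CH3–Br eclipsed, H–iPr eclipsed, OH–OCH3 eclipsed; 11.1 + 8.6 + 8.4 = 28.1 kJ/mol.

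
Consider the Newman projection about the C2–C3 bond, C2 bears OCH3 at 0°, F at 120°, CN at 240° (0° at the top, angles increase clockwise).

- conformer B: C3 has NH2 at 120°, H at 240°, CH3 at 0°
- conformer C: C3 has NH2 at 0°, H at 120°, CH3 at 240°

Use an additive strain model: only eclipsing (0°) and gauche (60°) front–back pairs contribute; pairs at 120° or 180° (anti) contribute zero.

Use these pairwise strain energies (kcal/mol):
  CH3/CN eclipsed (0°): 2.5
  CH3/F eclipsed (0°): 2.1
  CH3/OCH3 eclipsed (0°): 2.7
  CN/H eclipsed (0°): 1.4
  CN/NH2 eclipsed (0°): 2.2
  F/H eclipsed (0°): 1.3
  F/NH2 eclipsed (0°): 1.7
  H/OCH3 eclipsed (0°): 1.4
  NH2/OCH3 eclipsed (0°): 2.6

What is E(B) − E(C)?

B is eclipsed. OCH3 at 0° is eclipsed with CH3 at 0° (2.7); F at 120° is eclipsed with NH2 at 120° (1.7); CN at 240° is eclipsed with H at 240° (1.4). Total 5.8 kcal/mol.
C is eclipsed. OCH3 at 0° is eclipsed with NH2 at 0° (2.6); F at 120° is eclipsed with H at 120° (1.3); CN at 240° is eclipsed with CH3 at 240° (2.5). Total 6.4 kcal/mol.
E(B) − E(C) = 5.8 − 6.4 = -0.6 kcal/mol.

-0.6 kcal/mol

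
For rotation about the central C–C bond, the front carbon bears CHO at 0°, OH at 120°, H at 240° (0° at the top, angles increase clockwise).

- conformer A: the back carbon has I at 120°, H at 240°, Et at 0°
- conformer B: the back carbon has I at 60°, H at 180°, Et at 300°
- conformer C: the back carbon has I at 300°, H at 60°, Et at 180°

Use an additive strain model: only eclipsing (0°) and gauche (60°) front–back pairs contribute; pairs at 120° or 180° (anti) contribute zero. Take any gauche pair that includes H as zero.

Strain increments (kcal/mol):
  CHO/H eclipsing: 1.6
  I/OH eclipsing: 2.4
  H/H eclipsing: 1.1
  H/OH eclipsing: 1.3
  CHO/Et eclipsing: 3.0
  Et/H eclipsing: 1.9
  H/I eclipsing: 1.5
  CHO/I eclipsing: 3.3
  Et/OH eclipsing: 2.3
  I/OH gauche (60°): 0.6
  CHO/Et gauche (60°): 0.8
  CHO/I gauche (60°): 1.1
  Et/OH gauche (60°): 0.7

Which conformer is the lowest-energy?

C

A is eclipsed. CHO at 0° is eclipsed with Et at 0° (3.0); OH at 120° is eclipsed with I at 120° (2.4); H at 240° is eclipsed with H at 240° (1.1). Total 6.5 kcal/mol.
B is staggered. CHO at 0° is gauche with I at 60° (1.1); CHO at 0° is gauche with Et at 300° (0.8); OH at 120° is gauche with I at 60° (0.6). Total 2.5 kcal/mol.
C is staggered. CHO at 0° is gauche with I at 300° (1.1); OH at 120° is gauche with Et at 180° (0.7). Total 1.8 kcal/mol.
C has the lowest total (1.8 kcal/mol).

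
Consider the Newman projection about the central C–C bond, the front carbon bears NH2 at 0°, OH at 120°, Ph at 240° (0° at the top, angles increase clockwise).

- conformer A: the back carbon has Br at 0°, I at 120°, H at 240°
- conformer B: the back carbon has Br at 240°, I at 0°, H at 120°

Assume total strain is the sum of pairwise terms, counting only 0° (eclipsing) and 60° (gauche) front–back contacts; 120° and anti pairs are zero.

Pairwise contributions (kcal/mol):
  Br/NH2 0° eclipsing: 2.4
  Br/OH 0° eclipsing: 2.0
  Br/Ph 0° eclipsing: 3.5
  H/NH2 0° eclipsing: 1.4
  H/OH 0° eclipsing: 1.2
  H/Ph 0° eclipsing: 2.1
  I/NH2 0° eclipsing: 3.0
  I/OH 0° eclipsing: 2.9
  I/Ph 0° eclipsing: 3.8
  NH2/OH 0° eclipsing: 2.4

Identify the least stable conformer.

A (eclipsed): NH2–Br eclipsed, OH–I eclipsed, Ph–H eclipsed; 2.4 + 2.9 + 2.1 = 7.4 kcal/mol.
B (eclipsed): NH2–I eclipsed, OH–H eclipsed, Ph–Br eclipsed; 3.0 + 1.2 + 3.5 = 7.7 kcal/mol.
B has the highest total (7.7 kcal/mol).

B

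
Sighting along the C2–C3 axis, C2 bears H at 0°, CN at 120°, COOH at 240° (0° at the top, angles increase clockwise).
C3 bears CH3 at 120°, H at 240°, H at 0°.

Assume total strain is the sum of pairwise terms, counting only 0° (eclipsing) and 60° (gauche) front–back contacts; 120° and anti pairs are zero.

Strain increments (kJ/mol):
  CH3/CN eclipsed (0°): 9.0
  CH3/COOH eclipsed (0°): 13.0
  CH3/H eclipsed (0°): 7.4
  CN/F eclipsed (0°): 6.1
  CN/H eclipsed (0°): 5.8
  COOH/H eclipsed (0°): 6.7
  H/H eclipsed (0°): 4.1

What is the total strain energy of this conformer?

19.8 kJ/mol

This conformer (eclipsed): H(0°)/H(0°) eclipsed 4.1; CN(120°)/CH3(120°) eclipsed 9.0; COOH(240°)/H(240°) eclipsed 6.7 → 19.8 kJ/mol.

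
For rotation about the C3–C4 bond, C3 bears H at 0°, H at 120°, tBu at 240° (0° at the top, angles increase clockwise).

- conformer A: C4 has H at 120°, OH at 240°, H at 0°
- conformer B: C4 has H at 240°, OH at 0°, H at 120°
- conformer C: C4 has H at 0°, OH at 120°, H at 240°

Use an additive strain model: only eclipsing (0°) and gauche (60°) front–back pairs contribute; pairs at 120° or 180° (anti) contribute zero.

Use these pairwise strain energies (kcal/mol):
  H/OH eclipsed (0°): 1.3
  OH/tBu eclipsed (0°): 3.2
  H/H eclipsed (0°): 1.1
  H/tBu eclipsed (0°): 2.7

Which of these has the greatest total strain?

A

A (eclipsed): H–H eclipsed, H–H eclipsed, tBu–OH eclipsed; 1.1 + 1.1 + 3.2 = 5.4 kcal/mol.
B (eclipsed): H–OH eclipsed, H–H eclipsed, tBu–H eclipsed; 1.3 + 1.1 + 2.7 = 5.1 kcal/mol.
C (eclipsed): H–H eclipsed, H–OH eclipsed, tBu–H eclipsed; 1.1 + 1.3 + 2.7 = 5.1 kcal/mol.
A has the highest total (5.4 kcal/mol).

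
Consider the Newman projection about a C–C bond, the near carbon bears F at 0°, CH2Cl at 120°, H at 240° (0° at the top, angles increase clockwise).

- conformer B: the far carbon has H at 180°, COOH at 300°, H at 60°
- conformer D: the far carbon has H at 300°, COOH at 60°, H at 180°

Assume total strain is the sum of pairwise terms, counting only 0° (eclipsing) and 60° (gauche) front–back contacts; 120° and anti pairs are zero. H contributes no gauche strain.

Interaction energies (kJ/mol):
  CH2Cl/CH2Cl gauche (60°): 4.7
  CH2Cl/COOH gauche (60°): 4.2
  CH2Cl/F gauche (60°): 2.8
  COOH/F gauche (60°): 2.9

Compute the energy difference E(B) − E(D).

B (staggered): F–COOH gauche; 2.9 = 2.9 kJ/mol.
D (staggered): F–COOH gauche, CH2Cl–COOH gauche; 2.9 + 4.2 = 7.1 kJ/mol.
E(B) − E(D) = 2.9 − 7.1 = -4.2 kJ/mol.

-4.2 kJ/mol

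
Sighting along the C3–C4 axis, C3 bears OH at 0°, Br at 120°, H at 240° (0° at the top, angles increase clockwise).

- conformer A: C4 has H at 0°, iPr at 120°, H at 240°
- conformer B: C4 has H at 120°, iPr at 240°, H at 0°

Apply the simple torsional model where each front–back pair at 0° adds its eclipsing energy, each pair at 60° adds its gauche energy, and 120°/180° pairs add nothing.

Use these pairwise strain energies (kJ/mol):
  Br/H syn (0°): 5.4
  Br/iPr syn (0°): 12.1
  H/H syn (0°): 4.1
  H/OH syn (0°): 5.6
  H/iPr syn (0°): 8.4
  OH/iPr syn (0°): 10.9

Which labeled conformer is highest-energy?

A is eclipsed. OH at 0° is eclipsed with H at 0° (5.6); Br at 120° is eclipsed with iPr at 120° (12.1); H at 240° is eclipsed with H at 240° (4.1). Total 21.8 kJ/mol.
B is eclipsed. OH at 0° is eclipsed with H at 0° (5.6); Br at 120° is eclipsed with H at 120° (5.4); H at 240° is eclipsed with iPr at 240° (8.4). Total 19.4 kJ/mol.
A has the highest total (21.8 kJ/mol).

A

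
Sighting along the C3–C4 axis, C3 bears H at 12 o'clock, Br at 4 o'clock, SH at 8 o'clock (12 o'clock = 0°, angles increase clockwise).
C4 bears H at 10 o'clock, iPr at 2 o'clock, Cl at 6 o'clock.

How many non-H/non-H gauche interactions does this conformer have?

3

Non-H gauche pairs: Br(120°)/iPr(60°); Br(120°)/Cl(180°); SH(240°)/Cl(180°) — 3 interactions.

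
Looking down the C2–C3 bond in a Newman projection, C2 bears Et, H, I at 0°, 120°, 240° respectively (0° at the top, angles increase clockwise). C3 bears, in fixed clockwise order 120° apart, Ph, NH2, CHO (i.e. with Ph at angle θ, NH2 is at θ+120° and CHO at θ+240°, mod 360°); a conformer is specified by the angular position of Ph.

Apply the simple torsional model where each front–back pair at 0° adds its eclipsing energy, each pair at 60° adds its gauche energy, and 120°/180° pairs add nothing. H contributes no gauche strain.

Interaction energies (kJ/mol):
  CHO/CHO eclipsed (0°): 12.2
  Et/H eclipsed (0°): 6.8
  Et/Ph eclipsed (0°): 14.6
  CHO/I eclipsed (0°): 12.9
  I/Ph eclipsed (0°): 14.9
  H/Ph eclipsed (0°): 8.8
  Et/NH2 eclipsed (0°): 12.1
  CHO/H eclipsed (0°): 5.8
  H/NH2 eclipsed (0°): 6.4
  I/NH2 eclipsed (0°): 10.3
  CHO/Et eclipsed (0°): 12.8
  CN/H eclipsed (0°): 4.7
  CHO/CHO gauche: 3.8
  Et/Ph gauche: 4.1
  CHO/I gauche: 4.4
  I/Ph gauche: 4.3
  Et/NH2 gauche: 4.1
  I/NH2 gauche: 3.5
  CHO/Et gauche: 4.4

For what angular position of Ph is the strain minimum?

Ph at 0° (eclipsed): Et(0°)/Ph(0°) eclipsed 14.6; H(120°)/NH2(120°) eclipsed 6.4; I(240°)/CHO(240°) eclipsed 12.9 → 33.9 kJ/mol.
Ph at 60° (staggered): Et(0°)/Ph(60°) gauche 4.1; Et(0°)/CHO(300°) gauche 4.4; I(240°)/NH2(180°) gauche 3.5; I(240°)/CHO(300°) gauche 4.4 → 16.4 kJ/mol.
Ph at 120° (eclipsed): Et(0°)/CHO(0°) eclipsed 12.8; H(120°)/Ph(120°) eclipsed 8.8; I(240°)/NH2(240°) eclipsed 10.3 → 31.9 kJ/mol.
Ph at 180° (staggered): Et(0°)/NH2(300°) gauche 4.1; Et(0°)/CHO(60°) gauche 4.4; I(240°)/Ph(180°) gauche 4.3; I(240°)/NH2(300°) gauche 3.5 → 16.3 kJ/mol.
Ph at 240° (eclipsed): Et(0°)/NH2(0°) eclipsed 12.1; H(120°)/CHO(120°) eclipsed 5.8; I(240°)/Ph(240°) eclipsed 14.9 → 32.8 kJ/mol.
Ph at 300° (staggered): Et(0°)/Ph(300°) gauche 4.1; Et(0°)/NH2(60°) gauche 4.1; I(240°)/Ph(300°) gauche 4.3; I(240°)/CHO(180°) gauche 4.4 → 16.9 kJ/mol.
The minimum (16.3 kJ/mol) occurs with Ph at 180°.

180°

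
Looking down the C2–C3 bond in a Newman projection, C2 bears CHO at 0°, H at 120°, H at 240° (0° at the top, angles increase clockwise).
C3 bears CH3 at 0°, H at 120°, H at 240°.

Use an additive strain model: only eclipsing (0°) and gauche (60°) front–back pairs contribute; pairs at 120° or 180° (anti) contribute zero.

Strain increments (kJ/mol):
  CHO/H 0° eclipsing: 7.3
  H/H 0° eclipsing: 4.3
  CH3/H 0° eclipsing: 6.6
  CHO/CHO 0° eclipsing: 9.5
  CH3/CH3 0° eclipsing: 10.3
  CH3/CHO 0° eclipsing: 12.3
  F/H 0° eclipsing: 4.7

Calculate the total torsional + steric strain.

20.9 kJ/mol

This conformer (eclipsed): CHO(0°)/CH3(0°) eclipsed 12.3; H(120°)/H(120°) eclipsed 4.3; H(240°)/H(240°) eclipsed 4.3 → 20.9 kJ/mol.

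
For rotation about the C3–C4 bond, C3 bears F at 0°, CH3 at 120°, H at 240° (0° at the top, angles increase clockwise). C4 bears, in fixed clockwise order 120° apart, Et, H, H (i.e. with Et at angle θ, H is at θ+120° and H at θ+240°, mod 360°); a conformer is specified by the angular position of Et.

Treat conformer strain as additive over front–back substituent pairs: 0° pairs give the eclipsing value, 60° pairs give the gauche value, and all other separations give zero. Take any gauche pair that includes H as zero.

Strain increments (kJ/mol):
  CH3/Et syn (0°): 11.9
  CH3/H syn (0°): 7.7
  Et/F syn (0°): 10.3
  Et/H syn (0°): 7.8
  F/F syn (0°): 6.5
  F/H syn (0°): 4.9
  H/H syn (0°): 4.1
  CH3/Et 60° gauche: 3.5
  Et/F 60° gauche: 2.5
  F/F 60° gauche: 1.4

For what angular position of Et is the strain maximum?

Et at 0° (eclipsed): F(0°)/Et(0°) eclipsed 10.3; CH3(120°)/H(120°) eclipsed 7.7; H(240°)/H(240°) eclipsed 4.1 → 22.1 kJ/mol.
Et at 60° (staggered): F(0°)/Et(60°) gauche 2.5; CH3(120°)/Et(60°) gauche 3.5 → 6.0 kJ/mol.
Et at 120° (eclipsed): F(0°)/H(0°) eclipsed 4.9; CH3(120°)/Et(120°) eclipsed 11.9; H(240°)/H(240°) eclipsed 4.1 → 20.9 kJ/mol.
Et at 180° (staggered): CH3(120°)/Et(180°) gauche 3.5 → 3.5 kJ/mol.
Et at 240° (eclipsed): F(0°)/H(0°) eclipsed 4.9; CH3(120°)/H(120°) eclipsed 7.7; H(240°)/Et(240°) eclipsed 7.8 → 20.4 kJ/mol.
Et at 300° (staggered): F(0°)/Et(300°) gauche 2.5 → 2.5 kJ/mol.
The maximum (22.1 kJ/mol) occurs with Et at 0°.

0°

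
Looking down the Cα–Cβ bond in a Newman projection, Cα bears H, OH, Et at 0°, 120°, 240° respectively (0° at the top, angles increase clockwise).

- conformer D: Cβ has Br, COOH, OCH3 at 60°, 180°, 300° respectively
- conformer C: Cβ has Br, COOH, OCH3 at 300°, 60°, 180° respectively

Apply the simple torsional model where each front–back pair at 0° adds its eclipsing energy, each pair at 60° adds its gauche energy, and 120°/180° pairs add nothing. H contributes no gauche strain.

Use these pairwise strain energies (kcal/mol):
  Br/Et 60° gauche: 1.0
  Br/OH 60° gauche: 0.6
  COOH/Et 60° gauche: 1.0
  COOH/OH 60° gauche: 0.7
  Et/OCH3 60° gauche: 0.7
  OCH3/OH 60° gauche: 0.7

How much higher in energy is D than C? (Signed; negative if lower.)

-0.1 kcal/mol

D (staggered): OH(120°)/Br(60°) gauche 0.6; OH(120°)/COOH(180°) gauche 0.7; Et(240°)/COOH(180°) gauche 1.0; Et(240°)/OCH3(300°) gauche 0.7 → 3.0 kcal/mol.
C (staggered): OH(120°)/COOH(60°) gauche 0.7; OH(120°)/OCH3(180°) gauche 0.7; Et(240°)/Br(300°) gauche 1.0; Et(240°)/OCH3(180°) gauche 0.7 → 3.1 kcal/mol.
E(D) − E(C) = 3.0 − 3.1 = -0.1 kcal/mol.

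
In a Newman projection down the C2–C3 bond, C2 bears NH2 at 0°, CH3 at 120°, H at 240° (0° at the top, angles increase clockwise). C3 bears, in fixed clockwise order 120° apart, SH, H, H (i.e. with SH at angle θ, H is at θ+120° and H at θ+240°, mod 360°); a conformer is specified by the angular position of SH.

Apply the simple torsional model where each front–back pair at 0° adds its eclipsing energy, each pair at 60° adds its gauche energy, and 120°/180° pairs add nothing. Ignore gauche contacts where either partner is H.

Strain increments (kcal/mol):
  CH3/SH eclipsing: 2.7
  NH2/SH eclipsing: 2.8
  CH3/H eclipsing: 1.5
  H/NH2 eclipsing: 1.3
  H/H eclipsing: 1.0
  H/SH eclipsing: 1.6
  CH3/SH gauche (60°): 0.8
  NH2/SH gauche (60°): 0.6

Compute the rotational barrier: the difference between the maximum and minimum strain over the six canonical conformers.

4.7 kcal/mol

SH at 0° is eclipsed. NH2 at 0° is eclipsed with SH at 0° (2.8); CH3 at 120° is eclipsed with H at 120° (1.5); H at 240° is eclipsed with H at 240° (1.0). Total 5.3 kcal/mol.
SH at 60° is staggered. NH2 at 0° is gauche with SH at 60° (0.6); CH3 at 120° is gauche with SH at 60° (0.8). Total 1.4 kcal/mol.
SH at 120° is eclipsed. NH2 at 0° is eclipsed with H at 0° (1.3); CH3 at 120° is eclipsed with SH at 120° (2.7); H at 240° is eclipsed with H at 240° (1.0). Total 5.0 kcal/mol.
SH at 180° is staggered. CH3 at 120° is gauche with SH at 180° (0.8). Total 0.8 kcal/mol.
SH at 240° is eclipsed. NH2 at 0° is eclipsed with H at 0° (1.3); CH3 at 120° is eclipsed with H at 120° (1.5); H at 240° is eclipsed with SH at 240° (1.6). Total 4.4 kcal/mol.
SH at 300° is staggered. NH2 at 0° is gauche with SH at 300° (0.6). Total 0.6 kcal/mol.
Max at 0° (5.3 kcal/mol), min at 300° (0.6 kcal/mol); barrier = 4.7 kcal/mol.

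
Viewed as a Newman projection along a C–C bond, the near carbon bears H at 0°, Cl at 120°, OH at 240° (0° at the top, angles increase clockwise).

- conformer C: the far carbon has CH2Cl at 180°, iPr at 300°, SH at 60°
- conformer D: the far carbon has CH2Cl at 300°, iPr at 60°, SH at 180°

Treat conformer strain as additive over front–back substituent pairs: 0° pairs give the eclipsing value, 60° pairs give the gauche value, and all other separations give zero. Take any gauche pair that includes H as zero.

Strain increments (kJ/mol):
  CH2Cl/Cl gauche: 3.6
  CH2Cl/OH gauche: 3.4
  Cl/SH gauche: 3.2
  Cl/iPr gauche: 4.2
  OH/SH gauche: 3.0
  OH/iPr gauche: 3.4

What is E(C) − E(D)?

C (staggered): Cl(120°)/CH2Cl(180°) gauche 3.6; Cl(120°)/SH(60°) gauche 3.2; OH(240°)/CH2Cl(180°) gauche 3.4; OH(240°)/iPr(300°) gauche 3.4 → 13.6 kJ/mol.
D (staggered): Cl(120°)/iPr(60°) gauche 4.2; Cl(120°)/SH(180°) gauche 3.2; OH(240°)/CH2Cl(300°) gauche 3.4; OH(240°)/SH(180°) gauche 3.0 → 13.8 kJ/mol.
E(C) − E(D) = 13.6 − 13.8 = -0.2 kJ/mol.

-0.2 kJ/mol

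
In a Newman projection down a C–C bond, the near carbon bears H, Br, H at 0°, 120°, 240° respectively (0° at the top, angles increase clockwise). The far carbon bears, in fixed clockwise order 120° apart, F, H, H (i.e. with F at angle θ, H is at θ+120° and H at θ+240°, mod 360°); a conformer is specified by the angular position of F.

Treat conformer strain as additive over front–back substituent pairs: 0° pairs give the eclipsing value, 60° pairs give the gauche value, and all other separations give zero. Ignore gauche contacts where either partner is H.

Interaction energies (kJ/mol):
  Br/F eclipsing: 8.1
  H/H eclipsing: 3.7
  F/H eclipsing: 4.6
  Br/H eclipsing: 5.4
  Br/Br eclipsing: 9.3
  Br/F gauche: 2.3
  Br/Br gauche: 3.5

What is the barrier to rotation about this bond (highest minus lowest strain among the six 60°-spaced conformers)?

F at 0° (eclipsed): H(0°)/F(0°) eclipsed 4.6; Br(120°)/H(120°) eclipsed 5.4; H(240°)/H(240°) eclipsed 3.7 → 13.7 kJ/mol.
F at 60° (staggered): Br(120°)/F(60°) gauche 2.3 → 2.3 kJ/mol.
F at 120° (eclipsed): H(0°)/H(0°) eclipsed 3.7; Br(120°)/F(120°) eclipsed 8.1; H(240°)/H(240°) eclipsed 3.7 → 15.5 kJ/mol.
F at 180° (staggered): Br(120°)/F(180°) gauche 2.3 → 2.3 kJ/mol.
F at 240° (eclipsed): H(0°)/H(0°) eclipsed 3.7; Br(120°)/H(120°) eclipsed 5.4; H(240°)/F(240°) eclipsed 4.6 → 13.7 kJ/mol.
F at 300° (staggered): no non-H gauche contacts → 0.0 kJ/mol.
Max at 120° (15.5 kJ/mol), min at 300° (0.0 kJ/mol); barrier = 15.5 kJ/mol.

15.5 kJ/mol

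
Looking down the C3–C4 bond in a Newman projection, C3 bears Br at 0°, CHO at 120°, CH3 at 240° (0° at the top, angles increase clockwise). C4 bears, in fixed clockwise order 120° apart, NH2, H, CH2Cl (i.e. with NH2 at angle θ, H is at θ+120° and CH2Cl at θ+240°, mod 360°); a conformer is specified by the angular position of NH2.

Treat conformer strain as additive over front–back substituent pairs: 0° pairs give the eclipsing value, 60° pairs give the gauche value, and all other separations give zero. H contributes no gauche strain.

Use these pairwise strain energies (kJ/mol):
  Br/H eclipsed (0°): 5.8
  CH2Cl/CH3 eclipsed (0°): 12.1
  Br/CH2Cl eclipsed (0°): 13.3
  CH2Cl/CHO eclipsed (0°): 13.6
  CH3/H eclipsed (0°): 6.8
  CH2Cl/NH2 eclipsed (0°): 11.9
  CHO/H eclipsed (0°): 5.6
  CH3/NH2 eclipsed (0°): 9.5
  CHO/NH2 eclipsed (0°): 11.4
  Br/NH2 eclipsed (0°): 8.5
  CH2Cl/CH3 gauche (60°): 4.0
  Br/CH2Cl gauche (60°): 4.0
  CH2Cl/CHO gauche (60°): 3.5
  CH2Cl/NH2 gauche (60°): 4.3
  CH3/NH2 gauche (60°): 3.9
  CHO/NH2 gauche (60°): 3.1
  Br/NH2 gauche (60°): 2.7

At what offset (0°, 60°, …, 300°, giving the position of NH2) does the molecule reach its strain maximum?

120°

NH2 at 0° is eclipsed. Br at 0° is eclipsed with NH2 at 0° (8.5); CHO at 120° is eclipsed with H at 120° (5.6); CH3 at 240° is eclipsed with CH2Cl at 240° (12.1). Total 26.2 kJ/mol.
NH2 at 60° is staggered. Br at 0° is gauche with NH2 at 60° (2.7); Br at 0° is gauche with CH2Cl at 300° (4.0); CHO at 120° is gauche with NH2 at 60° (3.1); CH3 at 240° is gauche with CH2Cl at 300° (4.0). Total 13.8 kJ/mol.
NH2 at 120° is eclipsed. Br at 0° is eclipsed with CH2Cl at 0° (13.3); CHO at 120° is eclipsed with NH2 at 120° (11.4); CH3 at 240° is eclipsed with H at 240° (6.8). Total 31.5 kJ/mol.
NH2 at 180° is staggered. Br at 0° is gauche with CH2Cl at 60° (4.0); CHO at 120° is gauche with NH2 at 180° (3.1); CHO at 120° is gauche with CH2Cl at 60° (3.5); CH3 at 240° is gauche with NH2 at 180° (3.9). Total 14.5 kJ/mol.
NH2 at 240° is eclipsed. Br at 0° is eclipsed with H at 0° (5.8); CHO at 120° is eclipsed with CH2Cl at 120° (13.6); CH3 at 240° is eclipsed with NH2 at 240° (9.5). Total 28.9 kJ/mol.
NH2 at 300° is staggered. Br at 0° is gauche with NH2 at 300° (2.7); CHO at 120° is gauche with CH2Cl at 180° (3.5); CH3 at 240° is gauche with NH2 at 300° (3.9); CH3 at 240° is gauche with CH2Cl at 180° (4.0). Total 14.1 kJ/mol.
The maximum (31.5 kJ/mol) occurs with NH2 at 120°.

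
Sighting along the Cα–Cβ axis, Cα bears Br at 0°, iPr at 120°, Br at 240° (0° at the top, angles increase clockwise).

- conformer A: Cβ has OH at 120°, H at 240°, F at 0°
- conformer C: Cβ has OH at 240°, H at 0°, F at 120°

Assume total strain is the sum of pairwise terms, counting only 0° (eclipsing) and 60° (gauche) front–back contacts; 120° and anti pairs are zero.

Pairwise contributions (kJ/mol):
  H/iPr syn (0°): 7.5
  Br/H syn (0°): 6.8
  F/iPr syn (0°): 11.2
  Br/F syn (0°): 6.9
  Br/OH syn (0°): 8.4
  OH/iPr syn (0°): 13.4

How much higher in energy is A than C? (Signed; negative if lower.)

+0.7 kJ/mol

A is eclipsed. Br at 0° is eclipsed with F at 0° (6.9); iPr at 120° is eclipsed with OH at 120° (13.4); Br at 240° is eclipsed with H at 240° (6.8). Total 27.1 kJ/mol.
C is eclipsed. Br at 0° is eclipsed with H at 0° (6.8); iPr at 120° is eclipsed with F at 120° (11.2); Br at 240° is eclipsed with OH at 240° (8.4). Total 26.4 kJ/mol.
E(A) − E(C) = 27.1 − 26.4 = +0.7 kJ/mol.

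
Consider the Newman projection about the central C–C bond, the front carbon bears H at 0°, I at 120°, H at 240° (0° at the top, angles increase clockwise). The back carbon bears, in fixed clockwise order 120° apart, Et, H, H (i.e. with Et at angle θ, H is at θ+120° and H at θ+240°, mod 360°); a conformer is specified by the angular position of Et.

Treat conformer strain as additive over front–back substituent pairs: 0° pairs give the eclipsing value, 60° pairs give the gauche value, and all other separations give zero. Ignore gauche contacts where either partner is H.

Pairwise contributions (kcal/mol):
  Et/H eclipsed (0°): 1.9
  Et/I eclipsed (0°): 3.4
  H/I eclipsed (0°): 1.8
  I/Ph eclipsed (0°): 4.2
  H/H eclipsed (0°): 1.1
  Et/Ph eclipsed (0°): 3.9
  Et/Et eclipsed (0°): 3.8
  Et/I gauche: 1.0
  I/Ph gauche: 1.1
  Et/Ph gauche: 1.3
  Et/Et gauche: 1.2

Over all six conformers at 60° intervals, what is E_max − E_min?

Et at 0° (eclipsed): H(0°)/Et(0°) eclipsed 1.9; I(120°)/H(120°) eclipsed 1.8; H(240°)/H(240°) eclipsed 1.1 → 4.8 kcal/mol.
Et at 60° (staggered): I(120°)/Et(60°) gauche 1.0 → 1.0 kcal/mol.
Et at 120° (eclipsed): H(0°)/H(0°) eclipsed 1.1; I(120°)/Et(120°) eclipsed 3.4; H(240°)/H(240°) eclipsed 1.1 → 5.6 kcal/mol.
Et at 180° (staggered): I(120°)/Et(180°) gauche 1.0 → 1.0 kcal/mol.
Et at 240° (eclipsed): H(0°)/H(0°) eclipsed 1.1; I(120°)/H(120°) eclipsed 1.8; H(240°)/Et(240°) eclipsed 1.9 → 4.8 kcal/mol.
Et at 300° (staggered): no non-H gauche contacts → 0.0 kcal/mol.
Max at 120° (5.6 kcal/mol), min at 300° (0.0 kcal/mol); barrier = 5.6 kcal/mol.

5.6 kcal/mol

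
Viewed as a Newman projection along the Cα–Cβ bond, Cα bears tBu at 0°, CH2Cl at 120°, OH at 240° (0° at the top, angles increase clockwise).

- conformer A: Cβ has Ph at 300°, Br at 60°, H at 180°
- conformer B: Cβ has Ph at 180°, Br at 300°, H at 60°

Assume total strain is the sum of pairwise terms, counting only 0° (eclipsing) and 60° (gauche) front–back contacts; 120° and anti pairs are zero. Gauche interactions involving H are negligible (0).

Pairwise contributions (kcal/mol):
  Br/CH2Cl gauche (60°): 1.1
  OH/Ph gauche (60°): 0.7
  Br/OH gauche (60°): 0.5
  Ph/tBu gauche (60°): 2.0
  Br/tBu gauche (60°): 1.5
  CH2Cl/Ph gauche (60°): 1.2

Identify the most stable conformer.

B

A (staggered): tBu–Ph gauche, tBu–Br gauche, CH2Cl–Br gauche, OH–Ph gauche; 2.0 + 1.5 + 1.1 + 0.7 = 5.3 kcal/mol.
B (staggered): tBu–Br gauche, CH2Cl–Ph gauche, OH–Ph gauche, OH–Br gauche; 1.5 + 1.2 + 0.7 + 0.5 = 3.9 kcal/mol.
B has the lowest total (3.9 kcal/mol).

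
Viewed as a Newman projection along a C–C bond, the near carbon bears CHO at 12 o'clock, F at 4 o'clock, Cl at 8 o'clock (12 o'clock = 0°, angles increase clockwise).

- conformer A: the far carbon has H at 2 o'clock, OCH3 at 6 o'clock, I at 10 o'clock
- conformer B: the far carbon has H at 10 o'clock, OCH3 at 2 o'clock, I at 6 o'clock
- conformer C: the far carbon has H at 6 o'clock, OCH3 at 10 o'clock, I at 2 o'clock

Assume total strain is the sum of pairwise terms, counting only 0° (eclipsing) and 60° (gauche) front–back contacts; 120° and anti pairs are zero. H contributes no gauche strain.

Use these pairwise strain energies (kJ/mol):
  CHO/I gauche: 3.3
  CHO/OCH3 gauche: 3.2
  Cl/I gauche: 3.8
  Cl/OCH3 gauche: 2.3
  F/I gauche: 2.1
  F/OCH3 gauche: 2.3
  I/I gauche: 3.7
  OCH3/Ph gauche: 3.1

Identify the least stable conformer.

A

A (staggered): CHO–I gauche, F–OCH3 gauche, Cl–OCH3 gauche, Cl–I gauche; 3.3 + 2.3 + 2.3 + 3.8 = 11.7 kJ/mol.
B (staggered): CHO–OCH3 gauche, F–OCH3 gauche, F–I gauche, Cl–I gauche; 3.2 + 2.3 + 2.1 + 3.8 = 11.4 kJ/mol.
C (staggered): CHO–OCH3 gauche, CHO–I gauche, F–I gauche, Cl–OCH3 gauche; 3.2 + 3.3 + 2.1 + 2.3 = 10.9 kJ/mol.
A has the highest total (11.7 kJ/mol).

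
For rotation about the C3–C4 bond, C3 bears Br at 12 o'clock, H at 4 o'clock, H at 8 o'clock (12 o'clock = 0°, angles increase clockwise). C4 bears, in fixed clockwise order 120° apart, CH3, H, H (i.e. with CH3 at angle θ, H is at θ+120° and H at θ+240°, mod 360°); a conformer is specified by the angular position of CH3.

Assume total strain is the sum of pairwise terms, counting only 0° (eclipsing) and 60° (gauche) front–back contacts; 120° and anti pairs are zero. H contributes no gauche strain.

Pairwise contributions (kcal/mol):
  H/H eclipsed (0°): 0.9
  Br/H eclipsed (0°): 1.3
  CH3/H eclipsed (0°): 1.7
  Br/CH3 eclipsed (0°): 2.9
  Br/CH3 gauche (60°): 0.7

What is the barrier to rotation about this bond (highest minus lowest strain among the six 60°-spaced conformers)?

CH3 at 0° (eclipsed): Br–CH3 eclipsed, H–H eclipsed, H–H eclipsed; 2.9 + 0.9 + 0.9 = 4.7 kcal/mol.
CH3 at 60° (staggered): Br–CH3 gauche; 0.7 = 0.7 kcal/mol.
CH3 at 120° (eclipsed): Br–H eclipsed, H–CH3 eclipsed, H–H eclipsed; 1.3 + 1.7 + 0.9 = 3.9 kcal/mol.
CH3 at 180° (staggered): no non-H gauche contacts → 0.0 kcal/mol.
CH3 at 240° (eclipsed): Br–H eclipsed, H–H eclipsed, H–CH3 eclipsed; 1.3 + 0.9 + 1.7 = 3.9 kcal/mol.
CH3 at 300° (staggered): Br–CH3 gauche; 0.7 = 0.7 kcal/mol.
Max at 0° (4.7 kcal/mol), min at 180° (0.0 kcal/mol); barrier = 4.7 kcal/mol.

4.7 kcal/mol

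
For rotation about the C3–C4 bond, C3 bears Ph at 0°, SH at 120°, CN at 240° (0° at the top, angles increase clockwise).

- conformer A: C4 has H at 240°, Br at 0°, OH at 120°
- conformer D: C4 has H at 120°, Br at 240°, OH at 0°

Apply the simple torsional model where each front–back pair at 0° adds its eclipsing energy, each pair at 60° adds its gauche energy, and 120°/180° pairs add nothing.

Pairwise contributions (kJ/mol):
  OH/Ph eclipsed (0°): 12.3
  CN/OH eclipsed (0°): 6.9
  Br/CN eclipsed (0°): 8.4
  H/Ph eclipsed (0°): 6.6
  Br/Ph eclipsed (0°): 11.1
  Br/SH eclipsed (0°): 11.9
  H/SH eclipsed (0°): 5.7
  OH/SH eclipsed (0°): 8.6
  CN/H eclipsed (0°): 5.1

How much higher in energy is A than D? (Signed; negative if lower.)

A (eclipsed): Ph(0°)/Br(0°) eclipsed 11.1; SH(120°)/OH(120°) eclipsed 8.6; CN(240°)/H(240°) eclipsed 5.1 → 24.8 kJ/mol.
D (eclipsed): Ph(0°)/OH(0°) eclipsed 12.3; SH(120°)/H(120°) eclipsed 5.7; CN(240°)/Br(240°) eclipsed 8.4 → 26.4 kJ/mol.
E(A) − E(D) = 24.8 − 26.4 = -1.6 kJ/mol.

-1.6 kJ/mol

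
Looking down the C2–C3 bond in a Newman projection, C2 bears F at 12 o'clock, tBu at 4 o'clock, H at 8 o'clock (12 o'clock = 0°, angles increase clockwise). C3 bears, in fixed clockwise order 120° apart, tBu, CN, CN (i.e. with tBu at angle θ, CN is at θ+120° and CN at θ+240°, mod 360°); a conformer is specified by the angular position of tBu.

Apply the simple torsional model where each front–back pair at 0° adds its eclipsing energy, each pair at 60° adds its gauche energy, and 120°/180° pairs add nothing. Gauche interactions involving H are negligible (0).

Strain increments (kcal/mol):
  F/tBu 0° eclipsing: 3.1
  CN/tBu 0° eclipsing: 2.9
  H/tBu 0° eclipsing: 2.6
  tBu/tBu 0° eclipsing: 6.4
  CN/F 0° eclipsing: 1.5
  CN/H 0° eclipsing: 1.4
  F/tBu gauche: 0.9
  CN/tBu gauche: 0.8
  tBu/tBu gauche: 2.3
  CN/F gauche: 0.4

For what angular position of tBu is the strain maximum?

120°

tBu at 0° (eclipsed): F(0°)/tBu(0°) eclipsed 3.1; tBu(120°)/CN(120°) eclipsed 2.9; H(240°)/CN(240°) eclipsed 1.4 → 7.4 kcal/mol.
tBu at 60° (staggered): F(0°)/tBu(60°) gauche 0.9; F(0°)/CN(300°) gauche 0.4; tBu(120°)/tBu(60°) gauche 2.3; tBu(120°)/CN(180°) gauche 0.8 → 4.4 kcal/mol.
tBu at 120° (eclipsed): F(0°)/CN(0°) eclipsed 1.5; tBu(120°)/tBu(120°) eclipsed 6.4; H(240°)/CN(240°) eclipsed 1.4 → 9.3 kcal/mol.
tBu at 180° (staggered): F(0°)/CN(300°) gauche 0.4; F(0°)/CN(60°) gauche 0.4; tBu(120°)/tBu(180°) gauche 2.3; tBu(120°)/CN(60°) gauche 0.8 → 3.9 kcal/mol.
tBu at 240° (eclipsed): F(0°)/CN(0°) eclipsed 1.5; tBu(120°)/CN(120°) eclipsed 2.9; H(240°)/tBu(240°) eclipsed 2.6 → 7.0 kcal/mol.
tBu at 300° (staggered): F(0°)/tBu(300°) gauche 0.9; F(0°)/CN(60°) gauche 0.4; tBu(120°)/CN(60°) gauche 0.8; tBu(120°)/CN(180°) gauche 0.8 → 2.9 kcal/mol.
The maximum (9.3 kcal/mol) occurs with tBu at 120°.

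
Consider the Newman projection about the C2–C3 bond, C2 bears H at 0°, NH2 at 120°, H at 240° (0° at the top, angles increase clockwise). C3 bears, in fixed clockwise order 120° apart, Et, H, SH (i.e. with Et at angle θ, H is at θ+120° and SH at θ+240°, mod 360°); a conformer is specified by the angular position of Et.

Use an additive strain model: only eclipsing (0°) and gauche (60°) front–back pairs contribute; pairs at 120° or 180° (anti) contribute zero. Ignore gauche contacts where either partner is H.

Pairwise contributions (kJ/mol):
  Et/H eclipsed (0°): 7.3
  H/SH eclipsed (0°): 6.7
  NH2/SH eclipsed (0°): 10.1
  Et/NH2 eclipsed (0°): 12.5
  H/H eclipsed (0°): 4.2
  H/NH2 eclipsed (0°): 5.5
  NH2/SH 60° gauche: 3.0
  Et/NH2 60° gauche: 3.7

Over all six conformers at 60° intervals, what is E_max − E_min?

20.4 kJ/mol

Et at 0° (eclipsed): H–Et eclipsed, NH2–H eclipsed, H–SH eclipsed; 7.3 + 5.5 + 6.7 = 19.5 kJ/mol.
Et at 60° (staggered): NH2–Et gauche; 3.7 = 3.7 kJ/mol.
Et at 120° (eclipsed): H–SH eclipsed, NH2–Et eclipsed, H–H eclipsed; 6.7 + 12.5 + 4.2 = 23.4 kJ/mol.
Et at 180° (staggered): NH2–Et gauche, NH2–SH gauche; 3.7 + 3.0 = 6.7 kJ/mol.
Et at 240° (eclipsed): H–H eclipsed, NH2–SH eclipsed, H–Et eclipsed; 4.2 + 10.1 + 7.3 = 21.6 kJ/mol.
Et at 300° (staggered): NH2–SH gauche; 3.0 = 3.0 kJ/mol.
Max at 120° (23.4 kJ/mol), min at 300° (3.0 kJ/mol); barrier = 20.4 kJ/mol.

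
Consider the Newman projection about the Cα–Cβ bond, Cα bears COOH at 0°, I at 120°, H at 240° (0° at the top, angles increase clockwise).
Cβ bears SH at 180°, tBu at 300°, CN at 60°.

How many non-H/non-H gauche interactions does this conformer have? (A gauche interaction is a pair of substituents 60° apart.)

Non-H gauche pairs: COOH(0°)/tBu(300°); COOH(0°)/CN(60°); I(120°)/SH(180°); I(120°)/CN(60°) — 4 interactions.

4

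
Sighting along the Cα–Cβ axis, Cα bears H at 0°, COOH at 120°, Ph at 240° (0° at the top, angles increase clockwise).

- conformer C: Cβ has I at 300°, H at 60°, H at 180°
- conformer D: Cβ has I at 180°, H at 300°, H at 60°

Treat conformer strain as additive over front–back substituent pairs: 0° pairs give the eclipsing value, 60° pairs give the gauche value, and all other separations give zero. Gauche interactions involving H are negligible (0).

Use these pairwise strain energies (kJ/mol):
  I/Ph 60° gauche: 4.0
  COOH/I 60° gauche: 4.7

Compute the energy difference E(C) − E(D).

C (staggered): Ph–I gauche; 4.0 = 4.0 kJ/mol.
D (staggered): COOH–I gauche, Ph–I gauche; 4.7 + 4.0 = 8.7 kJ/mol.
E(C) − E(D) = 4.0 − 8.7 = -4.7 kJ/mol.

-4.7 kJ/mol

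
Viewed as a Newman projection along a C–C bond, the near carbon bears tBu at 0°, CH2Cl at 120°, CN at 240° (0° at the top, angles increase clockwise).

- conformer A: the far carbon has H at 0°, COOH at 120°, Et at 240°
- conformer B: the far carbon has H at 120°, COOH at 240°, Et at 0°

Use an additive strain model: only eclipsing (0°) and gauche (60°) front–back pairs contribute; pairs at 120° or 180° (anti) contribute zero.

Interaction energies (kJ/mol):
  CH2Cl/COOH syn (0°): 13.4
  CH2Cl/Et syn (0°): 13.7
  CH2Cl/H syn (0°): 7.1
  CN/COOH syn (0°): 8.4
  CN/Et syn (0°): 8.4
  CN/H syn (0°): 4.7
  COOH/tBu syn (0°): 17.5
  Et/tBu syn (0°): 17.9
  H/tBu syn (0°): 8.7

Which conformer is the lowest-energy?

A

A is eclipsed. tBu at 0° is eclipsed with H at 0° (8.7); CH2Cl at 120° is eclipsed with COOH at 120° (13.4); CN at 240° is eclipsed with Et at 240° (8.4). Total 30.5 kJ/mol.
B is eclipsed. tBu at 0° is eclipsed with Et at 0° (17.9); CH2Cl at 120° is eclipsed with H at 120° (7.1); CN at 240° is eclipsed with COOH at 240° (8.4). Total 33.4 kJ/mol.
A has the lowest total (30.5 kJ/mol).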